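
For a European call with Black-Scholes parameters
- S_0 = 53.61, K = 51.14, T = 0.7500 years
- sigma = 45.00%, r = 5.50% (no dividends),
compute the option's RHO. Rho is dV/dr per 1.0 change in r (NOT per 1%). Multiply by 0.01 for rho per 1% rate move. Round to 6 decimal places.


d1 = 0.4217380723; d2 = 0.0320266406
phi(d1) = 0.3649955804; exp(-qT) = 1.0000000000; exp(-rT) = 0.9595892027
N(d2) = 0.5127745972
Rho = K*T*exp(-rT)*N(d2) = 51.1400 * 0.7500 * 0.9595892027 * 0.5127745972 = 18.872692

Answer: Rho = 18.872692


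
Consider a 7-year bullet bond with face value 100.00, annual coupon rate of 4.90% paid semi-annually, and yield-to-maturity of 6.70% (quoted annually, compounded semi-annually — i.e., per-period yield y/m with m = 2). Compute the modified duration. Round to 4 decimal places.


Answer: Modified duration = 5.7521

Derivation:
Coupon per period c = face * coupon_rate / m = 2.450000
Periods per year m = 2; per-period yield y/m = 0.033500
Number of cashflows N = 14
Cashflows (t years, CF_t, discount factor 1/(1+y/m)^(m*t), PV):
  t = 0.5000: CF_t = 2.450000, DF = 0.967586, PV = 2.370585
  t = 1.0000: CF_t = 2.450000, DF = 0.936222, PV = 2.293745
  t = 1.5000: CF_t = 2.450000, DF = 0.905876, PV = 2.219395
  t = 2.0000: CF_t = 2.450000, DF = 0.876512, PV = 2.147455
  t = 2.5000: CF_t = 2.450000, DF = 0.848101, PV = 2.077848
  t = 3.0000: CF_t = 2.450000, DF = 0.820611, PV = 2.010496
  t = 3.5000: CF_t = 2.450000, DF = 0.794011, PV = 1.945327
  t = 4.0000: CF_t = 2.450000, DF = 0.768274, PV = 1.882271
  t = 4.5000: CF_t = 2.450000, DF = 0.743371, PV = 1.821259
  t = 5.0000: CF_t = 2.450000, DF = 0.719275, PV = 1.762225
  t = 5.5000: CF_t = 2.450000, DF = 0.695961, PV = 1.705104
  t = 6.0000: CF_t = 2.450000, DF = 0.673402, PV = 1.649834
  t = 6.5000: CF_t = 2.450000, DF = 0.651574, PV = 1.596356
  t = 7.0000: CF_t = 102.450000, DF = 0.630454, PV = 64.589992
Price P = sum_t PV_t = 90.071893
First compute Macaulay numerator sum_t t * PV_t:
  t * PV_t at t = 0.5000: 1.185293
  t * PV_t at t = 1.0000: 2.293745
  t * PV_t at t = 1.5000: 3.329093
  t * PV_t at t = 2.0000: 4.294911
  t * PV_t at t = 2.5000: 5.194619
  t * PV_t at t = 3.0000: 6.031488
  t * PV_t at t = 3.5000: 6.808646
  t * PV_t at t = 4.0000: 7.529085
  t * PV_t at t = 4.5000: 8.195666
  t * PV_t at t = 5.0000: 8.811123
  t * PV_t at t = 5.5000: 9.378070
  t * PV_t at t = 6.0000: 9.899005
  t * PV_t at t = 6.5000: 10.376316
  t * PV_t at t = 7.0000: 452.129942
Macaulay duration D = 535.457003 / 90.071893 = 5.944774
Modified duration = D / (1 + y/m) = 5.944774 / (1 + 0.033500) = 5.752079


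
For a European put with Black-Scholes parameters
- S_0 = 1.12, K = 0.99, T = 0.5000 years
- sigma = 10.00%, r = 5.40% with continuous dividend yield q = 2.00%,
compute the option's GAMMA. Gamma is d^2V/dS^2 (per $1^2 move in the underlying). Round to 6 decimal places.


Answer: Gamma = 0.647556

Derivation:
d1 = 2.0206144950; d2 = 1.9499038169
phi(d1) = 0.0517992296; exp(-qT) = 0.9900498337; exp(-rT) = 0.9733612415
Gamma = exp(-qT) * phi(d1) / (S * sigma * sqrt(T)) = 0.9900498337 * 0.0517992296 / (1.1200 * 0.1000 * 0.7071067812) = 0.647556


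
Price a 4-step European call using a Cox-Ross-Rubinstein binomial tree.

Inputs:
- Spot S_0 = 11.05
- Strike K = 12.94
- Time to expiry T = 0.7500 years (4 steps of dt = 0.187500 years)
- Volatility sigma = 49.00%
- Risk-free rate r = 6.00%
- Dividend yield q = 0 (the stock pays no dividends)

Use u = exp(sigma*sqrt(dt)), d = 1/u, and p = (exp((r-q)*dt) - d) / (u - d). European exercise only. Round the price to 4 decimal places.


dt = T/N = 0.187500
u = exp(sigma*sqrt(dt)) = 1.236366; d = 1/u = 0.808822
p = (exp((r-q)*dt) - d) / (u - d) = 0.473616
Discount per step: exp(-r*dt) = 0.988813
Stock lattice S(k, i) with i counting down-moves:
  k=0: S(0,0) = 11.0500
  k=1: S(1,0) = 13.6618; S(1,1) = 8.9375
  k=2: S(2,0) = 16.8910; S(2,1) = 11.0500; S(2,2) = 7.2288
  k=3: S(3,0) = 20.8835; S(3,1) = 13.6618; S(3,2) = 8.9375; S(3,3) = 5.8468
  k=4: S(4,0) = 25.8196; S(4,1) = 16.8910; S(4,2) = 11.0500; S(4,3) = 7.2288; S(4,4) = 4.7291
Terminal payoffs V(N, i) = max(S_T - K, 0):
  V(4,0) = 12.879637; V(4,1) = 3.951033; V(4,2) = 0.000000; V(4,3) = 0.000000; V(4,4) = 0.000000
Backward induction: V(k, i) = exp(-r*dt) * [p * V(k+1, i) + (1-p) * V(k+1, i+1)].
  V(3,0) = exp(-r*dt) * [p*12.879637 + (1-p)*3.951033] = 8.088253
  V(3,1) = exp(-r*dt) * [p*3.951033 + (1-p)*0.000000] = 1.850337
  V(3,2) = exp(-r*dt) * [p*0.000000 + (1-p)*0.000000] = 0.000000
  V(3,3) = exp(-r*dt) * [p*0.000000 + (1-p)*0.000000] = 0.000000
  V(2,0) = exp(-r*dt) * [p*8.088253 + (1-p)*1.850337] = 4.750962
  V(2,1) = exp(-r*dt) * [p*1.850337 + (1-p)*0.000000] = 0.866545
  V(2,2) = exp(-r*dt) * [p*0.000000 + (1-p)*0.000000] = 0.000000
  V(1,0) = exp(-r*dt) * [p*4.750962 + (1-p)*0.866545] = 2.675991
  V(1,1) = exp(-r*dt) * [p*0.866545 + (1-p)*0.000000] = 0.405818
  V(0,0) = exp(-r*dt) * [p*2.675991 + (1-p)*0.405818] = 1.464440

Answer: Price = V(0,0) = 1.4644


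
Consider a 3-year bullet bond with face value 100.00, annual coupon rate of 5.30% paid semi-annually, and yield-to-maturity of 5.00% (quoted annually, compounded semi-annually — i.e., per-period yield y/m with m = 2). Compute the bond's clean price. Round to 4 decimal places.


Answer: Price = 100.8262

Derivation:
Coupon per period c = face * coupon_rate / m = 2.650000
Periods per year m = 2; per-period yield y/m = 0.025000
Number of cashflows N = 6
Cashflows (t years, CF_t, discount factor 1/(1+y/m)^(m*t), PV):
  t = 0.5000: CF_t = 2.650000, DF = 0.975610, PV = 2.585366
  t = 1.0000: CF_t = 2.650000, DF = 0.951814, PV = 2.522308
  t = 1.5000: CF_t = 2.650000, DF = 0.928599, PV = 2.460788
  t = 2.0000: CF_t = 2.650000, DF = 0.905951, PV = 2.400769
  t = 2.5000: CF_t = 2.650000, DF = 0.883854, PV = 2.342214
  t = 3.0000: CF_t = 102.650000, DF = 0.862297, PV = 88.514773
Price P = sum_t PV_t = 100.826219


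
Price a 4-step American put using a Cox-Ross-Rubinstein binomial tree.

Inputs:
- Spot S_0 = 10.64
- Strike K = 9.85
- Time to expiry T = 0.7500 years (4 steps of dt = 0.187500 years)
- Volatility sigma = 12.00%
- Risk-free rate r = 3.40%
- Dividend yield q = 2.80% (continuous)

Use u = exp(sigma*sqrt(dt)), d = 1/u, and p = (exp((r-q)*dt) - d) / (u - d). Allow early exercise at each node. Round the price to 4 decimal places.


dt = T/N = 0.187500
u = exp(sigma*sqrt(dt)) = 1.053335; d = 1/u = 0.949365
p = (exp((r-q)*dt) - d) / (u - d) = 0.497839
Discount per step: exp(-r*dt) = 0.993645
Stock lattice S(k, i) with i counting down-moves:
  k=0: S(0,0) = 10.6400
  k=1: S(1,0) = 11.2075; S(1,1) = 10.1012
  k=2: S(2,0) = 11.8052; S(2,1) = 10.6400; S(2,2) = 9.5898
  k=3: S(3,0) = 12.4349; S(3,1) = 11.2075; S(3,2) = 10.1012; S(3,3) = 9.1042
  k=4: S(4,0) = 13.0981; S(4,1) = 11.8052; S(4,2) = 10.6400; S(4,3) = 9.5898; S(4,4) = 8.6432
Terminal payoffs V(N, i) = max(K - S_T, 0):
  V(4,0) = 0.000000; V(4,1) = 0.000000; V(4,2) = 0.000000; V(4,3) = 0.260225; V(4,4) = 1.206787
Backward induction: V(k, i) = exp(-r*dt) * [p * V(k+1, i) + (1-p) * V(k+1, i+1)]; then take max(V_cont, immediate exercise) for American.
  V(3,0) = exp(-r*dt) * [p*0.000000 + (1-p)*0.000000] = 0.000000; exercise = 0.000000; V(3,0) = max -> 0.000000
  V(3,1) = exp(-r*dt) * [p*0.000000 + (1-p)*0.000000] = 0.000000; exercise = 0.000000; V(3,1) = max -> 0.000000
  V(3,2) = exp(-r*dt) * [p*0.000000 + (1-p)*0.260225] = 0.129844; exercise = 0.000000; V(3,2) = max -> 0.129844
  V(3,3) = exp(-r*dt) * [p*0.260225 + (1-p)*1.206787] = 0.730877; exercise = 0.745799; V(3,3) = max -> 0.745799
  V(2,0) = exp(-r*dt) * [p*0.000000 + (1-p)*0.000000] = 0.000000; exercise = 0.000000; V(2,0) = max -> 0.000000
  V(2,1) = exp(-r*dt) * [p*0.000000 + (1-p)*0.129844] = 0.064788; exercise = 0.000000; V(2,1) = max -> 0.064788
  V(2,2) = exp(-r*dt) * [p*0.129844 + (1-p)*0.745799] = 0.436362; exercise = 0.260225; V(2,2) = max -> 0.436362
  V(1,0) = exp(-r*dt) * [p*0.000000 + (1-p)*0.064788] = 0.032327; exercise = 0.000000; V(1,0) = max -> 0.032327
  V(1,1) = exp(-r*dt) * [p*0.064788 + (1-p)*0.436362] = 0.249781; exercise = 0.000000; V(1,1) = max -> 0.249781
  V(0,0) = exp(-r*dt) * [p*0.032327 + (1-p)*0.249781] = 0.140625; exercise = 0.000000; V(0,0) = max -> 0.140625

Answer: Price = V(0,0) = 0.1406


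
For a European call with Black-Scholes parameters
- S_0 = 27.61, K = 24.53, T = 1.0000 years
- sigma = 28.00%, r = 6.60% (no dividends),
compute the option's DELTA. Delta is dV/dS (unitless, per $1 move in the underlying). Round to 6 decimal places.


d1 = 0.7981470274; d2 = 0.5181470274
phi(d1) = 0.2901208056; exp(-qT) = 1.0000000000; exp(-rT) = 0.9361308643
N(d1) = 0.7876074132
Delta = exp(-qT) * N(d1) = 1.0000000000 * 0.7876074132 = 0.787607

Answer: Delta = 0.787607


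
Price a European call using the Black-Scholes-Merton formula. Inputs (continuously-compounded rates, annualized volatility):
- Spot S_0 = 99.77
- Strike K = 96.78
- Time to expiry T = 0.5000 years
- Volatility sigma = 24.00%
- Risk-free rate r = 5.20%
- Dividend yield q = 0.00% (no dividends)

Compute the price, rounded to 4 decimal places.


d1 = (ln(S/K) + (r - q + 0.5*sigma^2) * T) / (sigma * sqrt(T)) = 0.41735313
d2 = d1 - sigma * sqrt(T) = 0.24764751
exp(-rT) = 0.97433509; exp(-qT) = 1.00000000
C = S_0 * exp(-qT) * N(d1) - K * exp(-rT) * N(d2)
N(d1) = 0.66178994; N(d2) = 0.59779642
C = 99.7700 * 1.00000000 * 0.66178994 - 96.7800 * 0.97433509 * 0.59779642 = 9.6569

Answer: Price = 9.6569


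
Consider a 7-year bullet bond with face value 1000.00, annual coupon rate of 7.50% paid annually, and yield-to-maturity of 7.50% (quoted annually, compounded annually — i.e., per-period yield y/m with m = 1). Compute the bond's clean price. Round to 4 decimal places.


Coupon per period c = face * coupon_rate / m = 75.000000
Periods per year m = 1; per-period yield y/m = 0.075000
Number of cashflows N = 7
Cashflows (t years, CF_t, discount factor 1/(1+y/m)^(m*t), PV):
  t = 1.0000: CF_t = 75.000000, DF = 0.930233, PV = 69.767442
  t = 2.0000: CF_t = 75.000000, DF = 0.865333, PV = 64.899946
  t = 3.0000: CF_t = 75.000000, DF = 0.804961, PV = 60.372043
  t = 4.0000: CF_t = 75.000000, DF = 0.748801, PV = 56.160040
  t = 5.0000: CF_t = 75.000000, DF = 0.696559, PV = 52.241897
  t = 6.0000: CF_t = 75.000000, DF = 0.647962, PV = 48.597114
  t = 7.0000: CF_t = 1075.000000, DF = 0.602755, PV = 647.961518
Price P = sum_t PV_t = 1000.000000

Answer: Price = 1000.0000


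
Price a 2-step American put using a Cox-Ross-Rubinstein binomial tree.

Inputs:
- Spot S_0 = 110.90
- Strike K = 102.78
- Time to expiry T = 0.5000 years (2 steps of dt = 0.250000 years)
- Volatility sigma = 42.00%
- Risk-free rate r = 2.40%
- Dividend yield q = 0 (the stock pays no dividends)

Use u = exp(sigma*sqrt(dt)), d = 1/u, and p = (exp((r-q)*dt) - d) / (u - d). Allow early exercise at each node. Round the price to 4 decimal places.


dt = T/N = 0.250000
u = exp(sigma*sqrt(dt)) = 1.233678; d = 1/u = 0.810584
p = (exp((r-q)*dt) - d) / (u - d) = 0.461916
Discount per step: exp(-r*dt) = 0.994018
Stock lattice S(k, i) with i counting down-moves:
  k=0: S(0,0) = 110.9000
  k=1: S(1,0) = 136.8149; S(1,1) = 89.8938
  k=2: S(2,0) = 168.7855; S(2,1) = 110.9000; S(2,2) = 72.8665
Terminal payoffs V(N, i) = max(K - S_T, 0):
  V(2,0) = 0.000000; V(2,1) = 0.000000; V(2,2) = 29.913508
Backward induction: V(k, i) = exp(-r*dt) * [p * V(k+1, i) + (1-p) * V(k+1, i+1)]; then take max(V_cont, immediate exercise) for American.
  V(1,0) = exp(-r*dt) * [p*0.000000 + (1-p)*0.000000] = 0.000000; exercise = 0.000000; V(1,0) = max -> 0.000000
  V(1,1) = exp(-r*dt) * [p*0.000000 + (1-p)*29.913508] = 15.999694; exercise = 12.886207; V(1,1) = max -> 15.999694
  V(0,0) = exp(-r*dt) * [p*0.000000 + (1-p)*15.999694] = 8.557679; exercise = 0.000000; V(0,0) = max -> 8.557679

Answer: Price = V(0,0) = 8.5577


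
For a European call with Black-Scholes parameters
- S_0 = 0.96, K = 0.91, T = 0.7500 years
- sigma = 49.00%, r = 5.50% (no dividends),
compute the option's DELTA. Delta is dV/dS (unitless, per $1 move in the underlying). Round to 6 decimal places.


Answer: Delta = 0.668375

Derivation:
d1 = 0.4354309393; d2 = 0.0110784914
phi(d1) = 0.3628598583; exp(-qT) = 1.0000000000; exp(-rT) = 0.9595892027
N(d1) = 0.6683751715
Delta = exp(-qT) * N(d1) = 1.0000000000 * 0.6683751715 = 0.668375


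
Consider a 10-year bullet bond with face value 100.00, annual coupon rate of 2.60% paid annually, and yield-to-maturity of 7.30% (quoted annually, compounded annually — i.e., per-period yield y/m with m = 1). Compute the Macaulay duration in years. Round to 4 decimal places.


Coupon per period c = face * coupon_rate / m = 2.600000
Periods per year m = 1; per-period yield y/m = 0.073000
Number of cashflows N = 10
Cashflows (t years, CF_t, discount factor 1/(1+y/m)^(m*t), PV):
  t = 1.0000: CF_t = 2.600000, DF = 0.931966, PV = 2.423113
  t = 2.0000: CF_t = 2.600000, DF = 0.868561, PV = 2.258260
  t = 3.0000: CF_t = 2.600000, DF = 0.809470, PV = 2.104622
  t = 4.0000: CF_t = 2.600000, DF = 0.754399, PV = 1.961437
  t = 5.0000: CF_t = 2.600000, DF = 0.703075, PV = 1.827994
  t = 6.0000: CF_t = 2.600000, DF = 0.655242, PV = 1.703629
  t = 7.0000: CF_t = 2.600000, DF = 0.610663, PV = 1.587725
  t = 8.0000: CF_t = 2.600000, DF = 0.569118, PV = 1.479706
  t = 9.0000: CF_t = 2.600000, DF = 0.530399, PV = 1.379037
  t = 10.0000: CF_t = 102.600000, DF = 0.494314, PV = 50.716601
Price P = sum_t PV_t = 67.442125
Macaulay numerator sum_t t * PV_t:
  t * PV_t at t = 1.0000: 2.423113
  t * PV_t at t = 2.0000: 4.516520
  t * PV_t at t = 3.0000: 6.313867
  t * PV_t at t = 4.0000: 7.845750
  t * PV_t at t = 5.0000: 9.139969
  t * PV_t at t = 6.0000: 10.221774
  t * PV_t at t = 7.0000: 11.114075
  t * PV_t at t = 8.0000: 11.837652
  t * PV_t at t = 9.0000: 12.411331
  t * PV_t at t = 10.0000: 507.166012
Macaulay duration D = (sum_t t * PV_t) / P = 582.990062 / 67.442125 = 8.644302

Answer: Macaulay duration = 8.6443 years


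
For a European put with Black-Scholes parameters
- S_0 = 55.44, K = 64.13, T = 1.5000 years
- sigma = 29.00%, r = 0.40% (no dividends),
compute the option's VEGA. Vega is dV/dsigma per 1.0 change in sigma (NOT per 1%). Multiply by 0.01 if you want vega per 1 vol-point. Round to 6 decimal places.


Answer: Vega = 26.466453

Derivation:
d1 = -0.2154872951; d2 = -0.5706633079
phi(d1) = 0.3897865800; exp(-qT) = 1.0000000000; exp(-rT) = 0.9940179641
Vega = S * exp(-qT) * phi(d1) * sqrt(T) = 55.4400 * 1.0000000000 * 0.3897865800 * 1.2247448714 = 26.466453


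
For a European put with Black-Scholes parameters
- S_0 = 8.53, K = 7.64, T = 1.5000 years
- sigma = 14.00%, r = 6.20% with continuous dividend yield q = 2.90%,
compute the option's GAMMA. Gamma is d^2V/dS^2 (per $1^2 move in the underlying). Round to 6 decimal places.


d1 = 1.0170733887; d2 = 0.8456091067
phi(d1) = 0.2378398640; exp(-qT) = 0.9574325541; exp(-rT) = 0.9111935003
Gamma = exp(-qT) * phi(d1) / (S * sigma * sqrt(T)) = 0.9574325541 * 0.2378398640 / (8.5300 * 0.1400 * 1.2247448714) = 0.155693

Answer: Gamma = 0.155693


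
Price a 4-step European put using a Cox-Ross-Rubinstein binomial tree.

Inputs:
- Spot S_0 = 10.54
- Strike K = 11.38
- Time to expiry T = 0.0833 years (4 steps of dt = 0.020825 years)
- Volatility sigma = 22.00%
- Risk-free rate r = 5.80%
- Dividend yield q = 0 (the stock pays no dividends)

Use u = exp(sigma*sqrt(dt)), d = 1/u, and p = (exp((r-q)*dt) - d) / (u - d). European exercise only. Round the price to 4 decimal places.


dt = T/N = 0.020825
u = exp(sigma*sqrt(dt)) = 1.032257; d = 1/u = 0.968751
p = (exp((r-q)*dt) - d) / (u - d) = 0.511094
Discount per step: exp(-r*dt) = 0.998793
Stock lattice S(k, i) with i counting down-moves:
  k=0: S(0,0) = 10.5400
  k=1: S(1,0) = 10.8800; S(1,1) = 10.2106
  k=2: S(2,0) = 11.2310; S(2,1) = 10.5400; S(2,2) = 9.8916
  k=3: S(3,0) = 11.5932; S(3,1) = 10.8800; S(3,2) = 10.2106; S(3,3) = 9.5825
  k=4: S(4,0) = 11.9672; S(4,1) = 11.2310; S(4,2) = 10.5400; S(4,3) = 9.8916; S(4,4) = 9.2830
Terminal payoffs V(N, i) = max(K - S_T, 0):
  V(4,0) = 0.000000; V(4,1) = 0.149050; V(4,2) = 0.840000; V(4,3) = 1.488442; V(4,4) = 2.096990
Backward induction: V(k, i) = exp(-r*dt) * [p * V(k+1, i) + (1-p) * V(k+1, i+1)].
  V(3,0) = exp(-r*dt) * [p*0.000000 + (1-p)*0.149050] = 0.072783
  V(3,1) = exp(-r*dt) * [p*0.149050 + (1-p)*0.840000] = 0.486272
  V(3,2) = exp(-r*dt) * [p*0.840000 + (1-p)*1.488442] = 1.155630
  V(3,3) = exp(-r*dt) * [p*1.488442 + (1-p)*2.096990] = 1.783808
  V(2,0) = exp(-r*dt) * [p*0.072783 + (1-p)*0.486272] = 0.274608
  V(2,1) = exp(-r*dt) * [p*0.486272 + (1-p)*1.155630] = 0.812543
  V(2,2) = exp(-r*dt) * [p*1.155630 + (1-p)*1.783808] = 1.460984
  V(1,0) = exp(-r*dt) * [p*0.274608 + (1-p)*0.812543] = 0.536958
  V(1,1) = exp(-r*dt) * [p*0.812543 + (1-p)*1.460984] = 1.128206
  V(0,0) = exp(-r*dt) * [p*0.536958 + (1-p)*1.128206] = 0.825025

Answer: Price = V(0,0) = 0.8250


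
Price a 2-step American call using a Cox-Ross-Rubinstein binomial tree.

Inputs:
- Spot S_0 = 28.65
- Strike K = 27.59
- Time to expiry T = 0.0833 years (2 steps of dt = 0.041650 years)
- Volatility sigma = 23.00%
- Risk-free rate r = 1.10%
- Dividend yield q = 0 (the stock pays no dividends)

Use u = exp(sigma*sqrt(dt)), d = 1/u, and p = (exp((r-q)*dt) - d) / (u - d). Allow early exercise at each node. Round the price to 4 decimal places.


Answer: Price = V(0,0) = 1.4721

Derivation:
dt = T/N = 0.041650
u = exp(sigma*sqrt(dt)) = 1.048058; d = 1/u = 0.954145
p = (exp((r-q)*dt) - d) / (u - d) = 0.493147
Discount per step: exp(-r*dt) = 0.999542
Stock lattice S(k, i) with i counting down-moves:
  k=0: S(0,0) = 28.6500
  k=1: S(1,0) = 30.0269; S(1,1) = 27.3363
  k=2: S(2,0) = 31.4699; S(2,1) = 28.6500; S(2,2) = 26.0828
Terminal payoffs V(N, i) = max(S_T - K, 0):
  V(2,0) = 3.879907; V(2,1) = 1.060000; V(2,2) = 0.000000
Backward induction: V(k, i) = exp(-r*dt) * [p * V(k+1, i) + (1-p) * V(k+1, i+1)]; then take max(V_cont, immediate exercise) for American.
  V(1,0) = exp(-r*dt) * [p*3.879907 + (1-p)*1.060000] = 2.449506; exercise = 2.436869; V(1,0) = max -> 2.449506
  V(1,1) = exp(-r*dt) * [p*1.060000 + (1-p)*0.000000] = 0.522496; exercise = 0.000000; V(1,1) = max -> 0.522496
  V(0,0) = exp(-r*dt) * [p*2.449506 + (1-p)*0.522496] = 1.472121; exercise = 1.060000; V(0,0) = max -> 1.472121


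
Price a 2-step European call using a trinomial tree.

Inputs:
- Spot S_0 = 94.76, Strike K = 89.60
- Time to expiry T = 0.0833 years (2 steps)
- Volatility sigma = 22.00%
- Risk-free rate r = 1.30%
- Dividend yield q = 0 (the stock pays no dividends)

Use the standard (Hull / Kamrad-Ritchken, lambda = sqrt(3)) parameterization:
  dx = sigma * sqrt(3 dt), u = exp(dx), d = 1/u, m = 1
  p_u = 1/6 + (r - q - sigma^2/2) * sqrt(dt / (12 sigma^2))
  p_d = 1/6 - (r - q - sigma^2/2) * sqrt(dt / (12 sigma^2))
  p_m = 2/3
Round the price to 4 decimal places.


Answer: Price = V(0,0) = 5.9372

Derivation:
dt = T/N = 0.041650; dx = sigma*sqrt(3*dt) = 0.077766
u = exp(dx) = 1.080870; d = 1/u = 0.925181
p_u = 0.163667, p_m = 0.666667, p_d = 0.169666
Discount per step: exp(-r*dt) = 0.999459
Stock lattice S(k, j) with j the centered position index:
  k=0: S(0,+0) = 94.7600
  k=1: S(1,-1) = 87.6701; S(1,+0) = 94.7600; S(1,+1) = 102.4232
  k=2: S(2,-2) = 81.1107; S(2,-1) = 87.6701; S(2,+0) = 94.7600; S(2,+1) = 102.4232; S(2,+2) = 110.7062
Terminal payoffs V(N, j) = max(S_T - K, 0):
  V(2,-2) = 0.000000; V(2,-1) = 0.000000; V(2,+0) = 5.160000; V(2,+1) = 12.823233; V(2,+2) = 21.106190
Backward induction: V(k, j) = exp(-r*dt) * [p_u * V(k+1, j+1) + p_m * V(k+1, j) + p_d * V(k+1, j-1)]
  V(1,-1) = exp(-r*dt) * [p_u*5.160000 + p_m*0.000000 + p_d*0.000000] = 0.844067
  V(1,+0) = exp(-r*dt) * [p_u*12.823233 + p_m*5.160000 + p_d*0.000000] = 5.535747
  V(1,+1) = exp(-r*dt) * [p_u*21.106190 + p_m*12.823233 + p_d*5.160000] = 12.871722
  V(0,+0) = exp(-r*dt) * [p_u*12.871722 + p_m*5.535747 + p_d*0.844067] = 5.937174


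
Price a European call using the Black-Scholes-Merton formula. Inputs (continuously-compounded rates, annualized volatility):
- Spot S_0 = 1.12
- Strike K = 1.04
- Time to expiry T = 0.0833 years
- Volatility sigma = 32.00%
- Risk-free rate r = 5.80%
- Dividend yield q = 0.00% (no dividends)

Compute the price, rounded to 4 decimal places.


d1 = (ln(S/K) + (r - q + 0.5*sigma^2) * T) / (sigma * sqrt(T)) = 0.90089351
d2 = d1 - sigma * sqrt(T) = 0.80853595
exp(-rT) = 0.99518025; exp(-qT) = 1.00000000
C = S_0 * exp(-qT) * N(d1) - K * exp(-rT) * N(d2)
N(d1) = 0.81617753; N(d2) = 0.79060894
C = 1.1200 * 1.00000000 * 0.81617753 - 1.0400 * 0.99518025 * 0.79060894 = 0.0958

Answer: Price = 0.0958


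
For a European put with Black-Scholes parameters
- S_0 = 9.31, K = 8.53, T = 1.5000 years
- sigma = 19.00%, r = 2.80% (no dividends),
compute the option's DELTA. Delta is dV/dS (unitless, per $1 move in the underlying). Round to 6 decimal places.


Answer: Delta = -0.250519

Derivation:
d1 = 0.6728564817; d2 = 0.4401549562
phi(d1) = 0.3181264112; exp(-qT) = 1.0000000000; exp(-rT) = 0.9588697806
N(-d1) = 0.2505193002
Delta = -exp(-qT) * N(-d1) = -1.0000000000 * 0.2505193002 = -0.250519


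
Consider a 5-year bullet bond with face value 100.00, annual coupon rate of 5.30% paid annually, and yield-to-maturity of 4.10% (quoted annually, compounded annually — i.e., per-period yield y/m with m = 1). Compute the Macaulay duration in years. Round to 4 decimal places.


Coupon per period c = face * coupon_rate / m = 5.300000
Periods per year m = 1; per-period yield y/m = 0.041000
Number of cashflows N = 5
Cashflows (t years, CF_t, discount factor 1/(1+y/m)^(m*t), PV):
  t = 1.0000: CF_t = 5.300000, DF = 0.960615, PV = 5.091258
  t = 2.0000: CF_t = 5.300000, DF = 0.922781, PV = 4.890738
  t = 3.0000: CF_t = 5.300000, DF = 0.886437, PV = 4.698115
  t = 4.0000: CF_t = 5.300000, DF = 0.851524, PV = 4.513079
  t = 5.0000: CF_t = 105.300000, DF = 0.817987, PV = 86.134021
Price P = sum_t PV_t = 105.327212
Macaulay numerator sum_t t * PV_t:
  t * PV_t at t = 1.0000: 5.091258
  t * PV_t at t = 2.0000: 9.781476
  t * PV_t at t = 3.0000: 14.094346
  t * PV_t at t = 4.0000: 18.052317
  t * PV_t at t = 5.0000: 430.670107
Macaulay duration D = (sum_t t * PV_t) / P = 477.689504 / 105.327212 = 4.535290

Answer: Macaulay duration = 4.5353 years


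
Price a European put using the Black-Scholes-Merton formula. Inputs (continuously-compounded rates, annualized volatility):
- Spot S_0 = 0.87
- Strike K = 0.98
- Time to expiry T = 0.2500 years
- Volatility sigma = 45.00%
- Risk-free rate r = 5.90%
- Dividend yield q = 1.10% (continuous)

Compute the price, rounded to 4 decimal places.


Answer: Price = 0.1402

Derivation:
d1 = (ln(S/K) + (r - q + 0.5*sigma^2) * T) / (sigma * sqrt(T)) = -0.36331938
d2 = d1 - sigma * sqrt(T) = -0.58831938
exp(-rT) = 0.98535825; exp(-qT) = 0.99725378
P = K * exp(-rT) * N(-d2) - S_0 * exp(-qT) * N(-d1)
N(-d1) = 0.64181684; N(-d2) = 0.72184103
P = 0.9800 * 0.98535825 * 0.72184103 - 0.8700 * 0.99725378 * 0.64181684 = 0.1402


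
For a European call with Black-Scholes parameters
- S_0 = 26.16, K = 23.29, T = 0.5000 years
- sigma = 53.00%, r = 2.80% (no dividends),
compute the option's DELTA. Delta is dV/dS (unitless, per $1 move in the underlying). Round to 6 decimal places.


d1 = 0.5348193940; d2 = 0.1600527999
phi(d1) = 0.3457793496; exp(-qT) = 1.0000000000; exp(-rT) = 0.9860975443
N(d1) = 0.7036126245
Delta = exp(-qT) * N(d1) = 1.0000000000 * 0.7036126245 = 0.703613

Answer: Delta = 0.703613


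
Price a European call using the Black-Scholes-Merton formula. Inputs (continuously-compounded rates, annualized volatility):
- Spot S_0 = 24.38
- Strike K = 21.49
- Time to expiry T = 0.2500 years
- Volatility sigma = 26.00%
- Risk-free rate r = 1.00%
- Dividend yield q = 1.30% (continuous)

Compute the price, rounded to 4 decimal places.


Answer: Price = 3.1284

Derivation:
d1 = (ln(S/K) + (r - q + 0.5*sigma^2) * T) / (sigma * sqrt(T)) = 1.02981087
d2 = d1 - sigma * sqrt(T) = 0.89981087
exp(-rT) = 0.99750312; exp(-qT) = 0.99675528
C = S_0 * exp(-qT) * N(d1) - K * exp(-rT) * N(d2)
N(d1) = 0.84845060; N(d2) = 0.81588955
C = 24.3800 * 0.99675528 * 0.84845060 - 21.4900 * 0.99750312 * 0.81588955 = 3.1284


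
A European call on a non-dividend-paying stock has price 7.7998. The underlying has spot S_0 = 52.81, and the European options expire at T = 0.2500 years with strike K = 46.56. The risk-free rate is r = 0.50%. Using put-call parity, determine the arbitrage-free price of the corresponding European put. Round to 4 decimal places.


Put-call parity: C - P = S_0 * exp(-qT) - K * exp(-rT).
S_0 * exp(-qT) = 52.8100 * 1.00000000 = 52.81000000
K * exp(-rT) = 46.5600 * 0.99875078 = 46.50183636
P = C - S*exp(-qT) + K*exp(-rT)
P = 7.7998 - 52.81000000 + 46.50183636 = 1.4916

Answer: Put price = 1.4916


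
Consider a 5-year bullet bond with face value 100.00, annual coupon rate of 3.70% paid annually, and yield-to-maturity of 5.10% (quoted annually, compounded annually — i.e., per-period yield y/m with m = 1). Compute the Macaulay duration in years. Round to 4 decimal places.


Coupon per period c = face * coupon_rate / m = 3.700000
Periods per year m = 1; per-period yield y/m = 0.051000
Number of cashflows N = 5
Cashflows (t years, CF_t, discount factor 1/(1+y/m)^(m*t), PV):
  t = 1.0000: CF_t = 3.700000, DF = 0.951475, PV = 3.520457
  t = 2.0000: CF_t = 3.700000, DF = 0.905304, PV = 3.349626
  t = 3.0000: CF_t = 3.700000, DF = 0.861374, PV = 3.187084
  t = 4.0000: CF_t = 3.700000, DF = 0.819576, PV = 3.032431
  t = 5.0000: CF_t = 103.700000, DF = 0.779806, PV = 80.865854
Price P = sum_t PV_t = 93.955451
Macaulay numerator sum_t t * PV_t:
  t * PV_t at t = 1.0000: 3.520457
  t * PV_t at t = 2.0000: 6.699252
  t * PV_t at t = 3.0000: 9.561253
  t * PV_t at t = 4.0000: 12.129722
  t * PV_t at t = 5.0000: 404.329269
Macaulay duration D = (sum_t t * PV_t) / P = 436.239953 / 93.955451 = 4.643051

Answer: Macaulay duration = 4.6431 years


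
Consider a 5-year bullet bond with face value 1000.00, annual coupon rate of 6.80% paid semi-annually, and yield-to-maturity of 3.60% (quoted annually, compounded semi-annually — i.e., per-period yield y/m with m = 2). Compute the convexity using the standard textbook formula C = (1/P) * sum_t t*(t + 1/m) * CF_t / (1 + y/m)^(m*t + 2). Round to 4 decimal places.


Answer: Convexity = 22.1312

Derivation:
Coupon per period c = face * coupon_rate / m = 34.000000
Periods per year m = 2; per-period yield y/m = 0.018000
Number of cashflows N = 10
Cashflows (t years, CF_t, discount factor 1/(1+y/m)^(m*t), PV):
  t = 0.5000: CF_t = 34.000000, DF = 0.982318, PV = 33.398821
  t = 1.0000: CF_t = 34.000000, DF = 0.964949, PV = 32.808272
  t = 1.5000: CF_t = 34.000000, DF = 0.947887, PV = 32.228165
  t = 2.0000: CF_t = 34.000000, DF = 0.931127, PV = 31.658316
  t = 2.5000: CF_t = 34.000000, DF = 0.914663, PV = 31.098542
  t = 3.0000: CF_t = 34.000000, DF = 0.898490, PV = 30.548666
  t = 3.5000: CF_t = 34.000000, DF = 0.882603, PV = 30.008513
  t = 4.0000: CF_t = 34.000000, DF = 0.866997, PV = 29.477910
  t = 4.5000: CF_t = 34.000000, DF = 0.851667, PV = 28.956690
  t = 5.0000: CF_t = 1034.000000, DF = 0.836608, PV = 865.053084
Price P = sum_t PV_t = 1145.236979
Convexity numerator sum_t t*(t + 1/m) * CF_t / (1+y/m)^(m*t + 2):
  t = 0.5000: term = 16.114083
  t = 1.0000: term = 47.487473
  t = 1.5000: term = 93.295626
  t = 2.0000: term = 152.743330
  t = 2.5000: term = 225.063845
  t = 3.0000: term = 309.518058
  t = 3.5000: term = 405.393658
  t = 4.0000: term = 512.004340
  t = 4.5000: term = 628.689022
  t = 5.0000: term = 22955.137398
Convexity = (1/P) * sum = 25345.446833 / 1145.236979 = 22.131181


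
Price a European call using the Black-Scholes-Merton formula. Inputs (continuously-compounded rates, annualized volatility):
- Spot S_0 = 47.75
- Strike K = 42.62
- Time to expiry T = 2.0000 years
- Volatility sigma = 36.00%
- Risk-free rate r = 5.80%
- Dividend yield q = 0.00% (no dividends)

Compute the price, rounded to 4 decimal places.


d1 = (ln(S/K) + (r - q + 0.5*sigma^2) * T) / (sigma * sqrt(T)) = 0.70564433
d2 = d1 - sigma * sqrt(T) = 0.19652745
exp(-rT) = 0.89047522; exp(-qT) = 1.00000000
C = S_0 * exp(-qT) * N(d1) - K * exp(-rT) * N(d2)
N(d1) = 0.75979532; N(d2) = 0.57790132
C = 47.7500 * 1.00000000 * 0.75979532 - 42.6200 * 0.89047522 * 0.57790132 = 14.3477

Answer: Price = 14.3477


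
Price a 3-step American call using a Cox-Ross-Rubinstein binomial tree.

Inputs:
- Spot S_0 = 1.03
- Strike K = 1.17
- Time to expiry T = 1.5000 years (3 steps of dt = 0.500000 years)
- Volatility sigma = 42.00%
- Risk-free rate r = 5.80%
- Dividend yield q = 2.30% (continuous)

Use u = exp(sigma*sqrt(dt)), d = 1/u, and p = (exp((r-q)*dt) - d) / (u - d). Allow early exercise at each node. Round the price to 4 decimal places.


dt = T/N = 0.500000
u = exp(sigma*sqrt(dt)) = 1.345795; d = 1/u = 0.743055
p = (exp((r-q)*dt) - d) / (u - d) = 0.455584
Discount per step: exp(-r*dt) = 0.971416
Stock lattice S(k, i) with i counting down-moves:
  k=0: S(0,0) = 1.0300
  k=1: S(1,0) = 1.3862; S(1,1) = 0.7653
  k=2: S(2,0) = 1.8655; S(2,1) = 1.0300; S(2,2) = 0.5687
  k=3: S(3,0) = 2.5106; S(3,1) = 1.3862; S(3,2) = 0.7653; S(3,3) = 0.4226
Terminal payoffs V(N, i) = max(S_T - K, 0):
  V(3,0) = 1.340579; V(3,1) = 0.216169; V(3,2) = 0.000000; V(3,3) = 0.000000
Backward induction: V(k, i) = exp(-r*dt) * [p * V(k+1, i) + (1-p) * V(k+1, i+1)]; then take max(V_cont, immediate exercise) for American.
  V(2,0) = exp(-r*dt) * [p*1.340579 + (1-p)*0.216169] = 0.707611; exercise = 0.695499; V(2,0) = max -> 0.707611
  V(2,1) = exp(-r*dt) * [p*0.216169 + (1-p)*0.000000] = 0.095668; exercise = 0.000000; V(2,1) = max -> 0.095668
  V(2,2) = exp(-r*dt) * [p*0.000000 + (1-p)*0.000000] = 0.000000; exercise = 0.000000; V(2,2) = max -> 0.000000
  V(1,0) = exp(-r*dt) * [p*0.707611 + (1-p)*0.095668] = 0.363756; exercise = 0.216169; V(1,0) = max -> 0.363756
  V(1,1) = exp(-r*dt) * [p*0.095668 + (1-p)*0.000000] = 0.042339; exercise = 0.000000; V(1,1) = max -> 0.042339
  V(0,0) = exp(-r*dt) * [p*0.363756 + (1-p)*0.042339] = 0.183376; exercise = 0.000000; V(0,0) = max -> 0.183376

Answer: Price = V(0,0) = 0.1834


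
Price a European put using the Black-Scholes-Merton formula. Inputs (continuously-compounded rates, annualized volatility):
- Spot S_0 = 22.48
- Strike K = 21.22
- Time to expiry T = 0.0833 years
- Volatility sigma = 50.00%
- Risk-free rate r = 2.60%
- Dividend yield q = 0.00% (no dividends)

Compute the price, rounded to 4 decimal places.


d1 = (ln(S/K) + (r - q + 0.5*sigma^2) * T) / (sigma * sqrt(T)) = 0.48687427
d2 = d1 - sigma * sqrt(T) = 0.34256558
exp(-rT) = 0.99783654; exp(-qT) = 1.00000000
P = K * exp(-rT) * N(-d2) - S_0 * exp(-qT) * N(-d1)
N(-d1) = 0.31317372; N(-d2) = 0.36596265
P = 21.2200 * 0.99783654 * 0.36596265 - 22.4800 * 1.00000000 * 0.31317372 = 0.7088

Answer: Price = 0.7088


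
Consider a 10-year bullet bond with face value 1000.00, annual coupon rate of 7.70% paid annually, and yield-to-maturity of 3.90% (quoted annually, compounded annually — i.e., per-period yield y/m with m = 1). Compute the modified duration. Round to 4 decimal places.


Coupon per period c = face * coupon_rate / m = 77.000000
Periods per year m = 1; per-period yield y/m = 0.039000
Number of cashflows N = 10
Cashflows (t years, CF_t, discount factor 1/(1+y/m)^(m*t), PV):
  t = 1.0000: CF_t = 77.000000, DF = 0.962464, PV = 74.109721
  t = 2.0000: CF_t = 77.000000, DF = 0.926337, PV = 71.327932
  t = 3.0000: CF_t = 77.000000, DF = 0.891566, PV = 68.650560
  t = 4.0000: CF_t = 77.000000, DF = 0.858100, PV = 66.073686
  t = 5.0000: CF_t = 77.000000, DF = 0.825890, PV = 63.593538
  t = 6.0000: CF_t = 77.000000, DF = 0.794889, PV = 61.206485
  t = 7.0000: CF_t = 77.000000, DF = 0.765052, PV = 58.909033
  t = 8.0000: CF_t = 77.000000, DF = 0.736335, PV = 56.697818
  t = 9.0000: CF_t = 77.000000, DF = 0.708696, PV = 54.569603
  t = 10.0000: CF_t = 1077.000000, DF = 0.682094, PV = 734.615737
Price P = sum_t PV_t = 1309.754112
First compute Macaulay numerator sum_t t * PV_t:
  t * PV_t at t = 1.0000: 74.109721
  t * PV_t at t = 2.0000: 142.655863
  t * PV_t at t = 3.0000: 205.951679
  t * PV_t at t = 4.0000: 264.294744
  t * PV_t at t = 5.0000: 317.967690
  t * PV_t at t = 6.0000: 367.238910
  t * PV_t at t = 7.0000: 412.363230
  t * PV_t at t = 8.0000: 453.582543
  t * PV_t at t = 9.0000: 491.126430
  t * PV_t at t = 10.0000: 7346.157372
Macaulay duration D = 10075.448183 / 1309.754112 = 7.692626
Modified duration = D / (1 + y/m) = 7.692626 / (1 + 0.039000) = 7.403875

Answer: Modified duration = 7.4039


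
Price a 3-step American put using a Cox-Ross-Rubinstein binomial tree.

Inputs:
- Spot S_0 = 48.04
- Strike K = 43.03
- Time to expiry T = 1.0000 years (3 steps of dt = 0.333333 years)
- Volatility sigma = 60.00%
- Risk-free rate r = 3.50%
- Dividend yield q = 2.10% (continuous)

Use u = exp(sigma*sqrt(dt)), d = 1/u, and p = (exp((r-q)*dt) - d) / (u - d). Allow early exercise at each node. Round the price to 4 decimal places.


dt = T/N = 0.333333
u = exp(sigma*sqrt(dt)) = 1.413982; d = 1/u = 0.707222
p = (exp((r-q)*dt) - d) / (u - d) = 0.420872
Discount per step: exp(-r*dt) = 0.988401
Stock lattice S(k, i) with i counting down-moves:
  k=0: S(0,0) = 48.0400
  k=1: S(1,0) = 67.9277; S(1,1) = 33.9750
  k=2: S(2,0) = 96.0486; S(2,1) = 48.0400; S(2,2) = 24.0279
  k=3: S(3,0) = 135.8110; S(3,1) = 67.9277; S(3,2) = 33.9750; S(3,3) = 16.9930
Terminal payoffs V(N, i) = max(K - S_T, 0):
  V(3,0) = 0.000000; V(3,1) = 0.000000; V(3,2) = 9.055038; V(3,3) = 26.036966
Backward induction: V(k, i) = exp(-r*dt) * [p * V(k+1, i) + (1-p) * V(k+1, i+1)]; then take max(V_cont, immediate exercise) for American.
  V(2,0) = exp(-r*dt) * [p*0.000000 + (1-p)*0.000000] = 0.000000; exercise = 0.000000; V(2,0) = max -> 0.000000
  V(2,1) = exp(-r*dt) * [p*0.000000 + (1-p)*9.055038] = 5.183205; exercise = 0.000000; V(2,1) = max -> 5.183205
  V(2,2) = exp(-r*dt) * [p*9.055038 + (1-p)*26.036966] = 18.670656; exercise = 19.002148; V(2,2) = max -> 19.002148
  V(1,0) = exp(-r*dt) * [p*0.000000 + (1-p)*5.183205] = 2.966925; exercise = 0.000000; V(1,0) = max -> 2.966925
  V(1,1) = exp(-r*dt) * [p*5.183205 + (1-p)*19.002148] = 13.033204; exercise = 9.055038; V(1,1) = max -> 13.033204
  V(0,0) = exp(-r*dt) * [p*2.966925 + (1-p)*13.033204] = 8.694563; exercise = 0.000000; V(0,0) = max -> 8.694563

Answer: Price = V(0,0) = 8.6946


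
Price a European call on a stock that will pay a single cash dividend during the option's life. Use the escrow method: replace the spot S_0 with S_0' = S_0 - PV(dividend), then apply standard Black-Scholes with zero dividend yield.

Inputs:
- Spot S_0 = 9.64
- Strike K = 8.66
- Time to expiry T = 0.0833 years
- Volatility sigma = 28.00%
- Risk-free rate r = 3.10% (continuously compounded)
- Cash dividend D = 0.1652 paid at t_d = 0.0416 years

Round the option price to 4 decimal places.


PV(D) = D * exp(-r * t_d) = 0.1652 * 0.99871123 = 0.16498710
S_0' = S_0 - PV(D) = 9.6400 - 0.16498710 = 9.47501290
d1 = (ln(S_0'/K) + (r + sigma^2/2)*T) / (sigma*sqrt(T)) = 1.18534399
d2 = d1 - sigma*sqrt(T) = 1.10453112
exp(-rT) = 0.99742103
N(d1) = 0.88205927; N(d2) = 0.86531859
C = S_0' * N(d1) - K * exp(-rT) * N(d2) = 9.47501290 * 0.88205927 - 8.6600 * 0.99742103 * 0.86531859 = 0.8832

Answer: Price = 0.8832


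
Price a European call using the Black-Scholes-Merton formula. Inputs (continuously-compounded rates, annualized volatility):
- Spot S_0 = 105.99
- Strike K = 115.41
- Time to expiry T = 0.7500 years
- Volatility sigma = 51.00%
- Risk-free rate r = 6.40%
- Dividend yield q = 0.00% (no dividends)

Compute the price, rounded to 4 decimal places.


d1 = (ln(S/K) + (r - q + 0.5*sigma^2) * T) / (sigma * sqrt(T)) = 0.13673295
d2 = d1 - sigma * sqrt(T) = -0.30494001
exp(-rT) = 0.95313379; exp(-qT) = 1.00000000
C = S_0 * exp(-qT) * N(d1) - K * exp(-rT) * N(d2)
N(d1) = 0.55437906; N(d2) = 0.38020592
C = 105.9900 * 1.00000000 * 0.55437906 - 115.4100 * 0.95313379 * 0.38020592 = 16.9355

Answer: Price = 16.9355


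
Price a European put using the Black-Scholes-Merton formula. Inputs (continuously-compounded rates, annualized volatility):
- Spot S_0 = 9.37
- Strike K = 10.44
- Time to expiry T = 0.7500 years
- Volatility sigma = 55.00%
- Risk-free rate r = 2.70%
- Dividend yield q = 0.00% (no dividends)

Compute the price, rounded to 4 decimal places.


Answer: Price = 2.3059

Derivation:
d1 = (ln(S/K) + (r - q + 0.5*sigma^2) * T) / (sigma * sqrt(T)) = 0.05365371
d2 = d1 - sigma * sqrt(T) = -0.42266026
exp(-rT) = 0.97995365; exp(-qT) = 1.00000000
P = K * exp(-rT) * N(-d2) - S_0 * exp(-qT) * N(-d1)
N(-d1) = 0.47860553; N(-d2) = 0.66372842
P = 10.4400 * 0.97995365 * 0.66372842 - 9.3700 * 1.00000000 * 0.47860553 = 2.3059


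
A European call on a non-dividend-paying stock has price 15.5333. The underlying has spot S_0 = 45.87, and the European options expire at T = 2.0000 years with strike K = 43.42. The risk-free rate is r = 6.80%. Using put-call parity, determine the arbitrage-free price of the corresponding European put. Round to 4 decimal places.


Answer: Put price = 7.5621

Derivation:
Put-call parity: C - P = S_0 * exp(-qT) - K * exp(-rT).
S_0 * exp(-qT) = 45.8700 * 1.00000000 = 45.87000000
K * exp(-rT) = 43.4200 * 0.87284263 = 37.89882710
P = C - S*exp(-qT) + K*exp(-rT)
P = 15.5333 - 45.87000000 + 37.89882710 = 7.5621


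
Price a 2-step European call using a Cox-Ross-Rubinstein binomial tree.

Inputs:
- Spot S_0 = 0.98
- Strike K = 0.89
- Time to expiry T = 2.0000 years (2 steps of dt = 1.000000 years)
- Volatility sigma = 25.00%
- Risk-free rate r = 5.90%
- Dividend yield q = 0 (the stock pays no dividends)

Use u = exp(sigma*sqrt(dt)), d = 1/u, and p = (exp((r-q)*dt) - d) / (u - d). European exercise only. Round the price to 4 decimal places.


Answer: Price = V(0,0) = 0.2404

Derivation:
dt = T/N = 1.000000
u = exp(sigma*sqrt(dt)) = 1.284025; d = 1/u = 0.778801
p = (exp((r-q)*dt) - d) / (u - d) = 0.558117
Discount per step: exp(-r*dt) = 0.942707
Stock lattice S(k, i) with i counting down-moves:
  k=0: S(0,0) = 0.9800
  k=1: S(1,0) = 1.2583; S(1,1) = 0.7632
  k=2: S(2,0) = 1.6157; S(2,1) = 0.9800; S(2,2) = 0.5944
Terminal payoffs V(N, i) = max(S_T - K, 0):
  V(2,0) = 0.725747; V(2,1) = 0.090000; V(2,2) = 0.000000
Backward induction: V(k, i) = exp(-r*dt) * [p * V(k+1, i) + (1-p) * V(k+1, i+1)].
  V(1,0) = exp(-r*dt) * [p*0.725747 + (1-p)*0.090000] = 0.419336
  V(1,1) = exp(-r*dt) * [p*0.090000 + (1-p)*0.000000] = 0.047353
  V(0,0) = exp(-r*dt) * [p*0.419336 + (1-p)*0.047353] = 0.240355


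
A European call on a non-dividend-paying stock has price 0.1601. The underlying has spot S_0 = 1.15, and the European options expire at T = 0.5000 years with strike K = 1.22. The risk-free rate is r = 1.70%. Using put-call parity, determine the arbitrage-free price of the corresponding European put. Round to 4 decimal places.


Put-call parity: C - P = S_0 * exp(-qT) - K * exp(-rT).
S_0 * exp(-qT) = 1.1500 * 1.00000000 = 1.15000000
K * exp(-rT) = 1.2200 * 0.99153602 = 1.20967395
P = C - S*exp(-qT) + K*exp(-rT)
P = 0.1601 - 1.15000000 + 1.20967395 = 0.2198

Answer: Put price = 0.2198


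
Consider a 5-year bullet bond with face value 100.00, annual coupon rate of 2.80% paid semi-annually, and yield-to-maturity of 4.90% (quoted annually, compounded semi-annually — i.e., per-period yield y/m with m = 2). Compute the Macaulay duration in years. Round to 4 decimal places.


Coupon per period c = face * coupon_rate / m = 1.400000
Periods per year m = 2; per-period yield y/m = 0.024500
Number of cashflows N = 10
Cashflows (t years, CF_t, discount factor 1/(1+y/m)^(m*t), PV):
  t = 0.5000: CF_t = 1.400000, DF = 0.976086, PV = 1.366520
  t = 1.0000: CF_t = 1.400000, DF = 0.952744, PV = 1.333841
  t = 1.5000: CF_t = 1.400000, DF = 0.929960, PV = 1.301944
  t = 2.0000: CF_t = 1.400000, DF = 0.907721, PV = 1.270809
  t = 2.5000: CF_t = 1.400000, DF = 0.886013, PV = 1.240418
  t = 3.0000: CF_t = 1.400000, DF = 0.864825, PV = 1.210755
  t = 3.5000: CF_t = 1.400000, DF = 0.844143, PV = 1.181801
  t = 4.0000: CF_t = 1.400000, DF = 0.823957, PV = 1.153539
  t = 4.5000: CF_t = 1.400000, DF = 0.804252, PV = 1.125953
  t = 5.0000: CF_t = 101.400000, DF = 0.785019, PV = 79.600964
Price P = sum_t PV_t = 90.786544
Macaulay numerator sum_t t * PV_t:
  t * PV_t at t = 0.5000: 0.683260
  t * PV_t at t = 1.0000: 1.333841
  t * PV_t at t = 1.5000: 1.952915
  t * PV_t at t = 2.0000: 2.541617
  t * PV_t at t = 2.5000: 3.101046
  t * PV_t at t = 3.0000: 3.632265
  t * PV_t at t = 3.5000: 4.136303
  t * PV_t at t = 4.0000: 4.614157
  t * PV_t at t = 4.5000: 5.066790
  t * PV_t at t = 5.0000: 398.004820
Macaulay duration D = (sum_t t * PV_t) / P = 425.067015 / 90.786544 = 4.682049

Answer: Macaulay duration = 4.6820 years
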